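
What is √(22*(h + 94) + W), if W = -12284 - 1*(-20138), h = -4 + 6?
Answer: √9966 ≈ 99.830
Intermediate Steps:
h = 2
W = 7854 (W = -12284 + 20138 = 7854)
√(22*(h + 94) + W) = √(22*(2 + 94) + 7854) = √(22*96 + 7854) = √(2112 + 7854) = √9966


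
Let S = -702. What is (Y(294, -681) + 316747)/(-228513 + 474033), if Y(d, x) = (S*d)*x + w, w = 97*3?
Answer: 70433633/122760 ≈ 573.75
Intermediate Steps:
w = 291
Y(d, x) = 291 - 702*d*x (Y(d, x) = (-702*d)*x + 291 = -702*d*x + 291 = 291 - 702*d*x)
(Y(294, -681) + 316747)/(-228513 + 474033) = ((291 - 702*294*(-681)) + 316747)/(-228513 + 474033) = ((291 + 140550228) + 316747)/245520 = (140550519 + 316747)*(1/245520) = 140867266*(1/245520) = 70433633/122760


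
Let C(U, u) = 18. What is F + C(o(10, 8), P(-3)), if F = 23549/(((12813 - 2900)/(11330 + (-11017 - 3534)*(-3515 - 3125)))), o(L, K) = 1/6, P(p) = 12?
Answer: 2275539341964/9913 ≈ 2.2955e+8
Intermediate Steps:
o(L, K) = ⅙
F = 2275539163530/9913 (F = 23549/((9913/(11330 - 14551*(-6640)))) = 23549/((9913/(11330 + 96618640))) = 23549/((9913/96629970)) = 23549/((9913*(1/96629970))) = 23549/(9913/96629970) = 23549*(96629970/9913) = 2275539163530/9913 ≈ 2.2955e+8)
F + C(o(10, 8), P(-3)) = 2275539163530/9913 + 18 = 2275539341964/9913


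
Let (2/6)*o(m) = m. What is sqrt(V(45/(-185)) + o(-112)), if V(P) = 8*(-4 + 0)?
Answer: 4*I*sqrt(23) ≈ 19.183*I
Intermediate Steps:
o(m) = 3*m
V(P) = -32 (V(P) = 8*(-4) = -32)
sqrt(V(45/(-185)) + o(-112)) = sqrt(-32 + 3*(-112)) = sqrt(-32 - 336) = sqrt(-368) = 4*I*sqrt(23)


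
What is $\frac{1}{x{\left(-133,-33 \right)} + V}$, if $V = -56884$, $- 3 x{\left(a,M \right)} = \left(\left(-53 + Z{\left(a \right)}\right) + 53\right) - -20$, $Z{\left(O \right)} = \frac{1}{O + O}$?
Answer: $- \frac{266}{15132917} \approx -1.7578 \cdot 10^{-5}$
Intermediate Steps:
$Z{\left(O \right)} = \frac{1}{2 O}$
$x{\left(a,M \right)} = - \frac{20}{3} - \frac{1}{6 a}$ ($x{\left(a,M \right)} = - \frac{\left(\left(-53 + \frac{1}{2 a}\right) + 53\right) - -20}{3} = - \frac{\frac{1}{2 a} + 20}{3} = - \frac{20 + \frac{1}{2 a}}{3} = - \frac{20}{3} - \frac{1}{6 a}$)
$\frac{1}{x{\left(-133,-33 \right)} + V} = \frac{1}{\frac{-1 - -5320}{6 \left(-133\right)} - 56884} = \frac{1}{\frac{1}{6} \left(- \frac{1}{133}\right) \left(-1 + 5320\right) - 56884} = \frac{1}{\frac{1}{6} \left(- \frac{1}{133}\right) 5319 - 56884} = \frac{1}{- \frac{1773}{266} - 56884} = \frac{1}{- \frac{15132917}{266}} = - \frac{266}{15132917}$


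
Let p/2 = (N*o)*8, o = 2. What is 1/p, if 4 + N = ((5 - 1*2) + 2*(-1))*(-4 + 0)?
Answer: -1/256 ≈ -0.0039063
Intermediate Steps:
N = -8 (N = -4 + ((5 - 1*2) + 2*(-1))*(-4 + 0) = -4 + ((5 - 2) - 2)*(-4) = -4 + (3 - 2)*(-4) = -4 + 1*(-4) = -4 - 4 = -8)
p = -256 (p = 2*(-8*2*8) = 2*(-16*8) = 2*(-128) = -256)
1/p = 1/(-256) = -1/256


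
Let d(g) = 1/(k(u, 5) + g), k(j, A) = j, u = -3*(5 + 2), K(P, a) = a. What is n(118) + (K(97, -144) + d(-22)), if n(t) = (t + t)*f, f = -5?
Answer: -56933/43 ≈ -1324.0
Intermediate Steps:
u = -21 (u = -3*7 = -21)
d(g) = 1/(-21 + g)
n(t) = -10*t (n(t) = (t + t)*(-5) = (2*t)*(-5) = -10*t)
n(118) + (K(97, -144) + d(-22)) = -10*118 + (-144 + 1/(-21 - 22)) = -1180 + (-144 + 1/(-43)) = -1180 + (-144 - 1/43) = -1180 - 6193/43 = -56933/43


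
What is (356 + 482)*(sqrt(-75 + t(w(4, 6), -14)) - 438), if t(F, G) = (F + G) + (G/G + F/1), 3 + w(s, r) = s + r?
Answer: -367044 + 838*I*sqrt(74) ≈ -3.6704e+5 + 7208.8*I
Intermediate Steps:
w(s, r) = -3 + r + s (w(s, r) = -3 + (s + r) = -3 + (r + s) = -3 + r + s)
t(F, G) = 1 + G + 2*F (t(F, G) = (F + G) + (1 + F*1) = (F + G) + (1 + F) = 1 + G + 2*F)
(356 + 482)*(sqrt(-75 + t(w(4, 6), -14)) - 438) = (356 + 482)*(sqrt(-75 + (1 - 14 + 2*(-3 + 6 + 4))) - 438) = 838*(sqrt(-75 + (1 - 14 + 2*7)) - 438) = 838*(sqrt(-75 + (1 - 14 + 14)) - 438) = 838*(sqrt(-75 + 1) - 438) = 838*(sqrt(-74) - 438) = 838*(I*sqrt(74) - 438) = 838*(-438 + I*sqrt(74)) = -367044 + 838*I*sqrt(74)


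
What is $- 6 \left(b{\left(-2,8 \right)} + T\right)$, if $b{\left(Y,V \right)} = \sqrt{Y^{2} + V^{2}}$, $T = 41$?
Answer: $-246 - 12 \sqrt{17} \approx -295.48$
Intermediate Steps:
$b{\left(Y,V \right)} = \sqrt{V^{2} + Y^{2}}$
$- 6 \left(b{\left(-2,8 \right)} + T\right) = - 6 \left(\sqrt{8^{2} + \left(-2\right)^{2}} + 41\right) = - 6 \left(\sqrt{64 + 4} + 41\right) = - 6 \left(\sqrt{68} + 41\right) = - 6 \left(2 \sqrt{17} + 41\right) = - 6 \left(41 + 2 \sqrt{17}\right) = -246 - 12 \sqrt{17}$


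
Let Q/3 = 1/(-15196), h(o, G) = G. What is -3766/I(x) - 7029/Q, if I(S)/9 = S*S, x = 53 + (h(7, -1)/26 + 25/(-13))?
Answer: 564268655924492/15848361 ≈ 3.5604e+7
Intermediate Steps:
Q = -3/15196 (Q = 3/(-15196) = 3*(-1/15196) = -3/15196 ≈ -0.00019742)
x = 1327/26 (x = 53 + (-1/26 + 25/(-13)) = 53 + (-1*1/26 + 25*(-1/13)) = 53 + (-1/26 - 25/13) = 53 - 51/26 = 1327/26 ≈ 51.038)
I(S) = 9*S² (I(S) = 9*(S*S) = 9*S²)
-3766/I(x) - 7029/Q = -3766/(9*(1327/26)²) - 7029/(-3/15196) = -3766/(9*(1760929/676)) - 7029*(-15196/3) = -3766/15848361/676 + 35604228 = -3766*676/15848361 + 35604228 = -2545816/15848361 + 35604228 = 564268655924492/15848361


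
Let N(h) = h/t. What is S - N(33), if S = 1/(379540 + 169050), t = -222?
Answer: 1508641/10148915 ≈ 0.14865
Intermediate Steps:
N(h) = -h/222 (N(h) = h/(-222) = h*(-1/222) = -h/222)
S = 1/548590 ≈ 1.8229e-6
S - N(33) = 1/548590 - (-1)*33/222 = 1/548590 - 1*(-11/74) = 1/548590 + 11/74 = 1508641/10148915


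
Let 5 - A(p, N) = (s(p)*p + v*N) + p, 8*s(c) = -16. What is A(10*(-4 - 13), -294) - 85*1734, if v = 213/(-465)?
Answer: -22891899/155 ≈ -1.4769e+5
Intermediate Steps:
s(c) = -2 (s(c) = (⅛)*(-16) = -2)
v = -71/155 (v = 213*(-1/465) = -71/155 ≈ -0.45806)
A(p, N) = 5 + p + 71*N/155 (A(p, N) = 5 - ((-2*p - 71*N/155) + p) = 5 - (-p - 71*N/155) = 5 + (p + 71*N/155) = 5 + p + 71*N/155)
A(10*(-4 - 13), -294) - 85*1734 = (5 + 10*(-4 - 13) + (71/155)*(-294)) - 85*1734 = (5 + 10*(-17) - 20874/155) - 147390 = (5 - 170 - 20874/155) - 147390 = -46449/155 - 147390 = -22891899/155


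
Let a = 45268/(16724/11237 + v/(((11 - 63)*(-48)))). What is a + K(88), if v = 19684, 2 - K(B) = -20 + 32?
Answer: 316756815454/65733053 ≈ 4818.8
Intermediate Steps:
K(B) = -10 (K(B) = 2 - (-20 + 32) = 2 - 1*12 = 2 - 12 = -10)
a = 317414145984/65733053 (a = 45268/(16724/11237 + 19684/(((11 - 63)*(-48)))) = 45268/(16724*(1/11237) + 19684/((-52*(-48)))) = 45268/(16724/11237 + 19684/2496) = 45268/(16724/11237 + 19684*(1/2496)) = 45268/(16724/11237 + 4921/624) = 45268/(65733053/7011888) = 45268*(7011888/65733053) = 317414145984/65733053 ≈ 4828.8)
a + K(88) = 317414145984/65733053 - 10 = 316756815454/65733053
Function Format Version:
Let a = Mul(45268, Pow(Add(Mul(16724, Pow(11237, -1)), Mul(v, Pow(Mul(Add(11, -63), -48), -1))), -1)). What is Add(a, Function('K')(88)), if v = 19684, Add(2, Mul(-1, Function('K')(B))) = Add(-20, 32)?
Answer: Rational(316756815454, 65733053) ≈ 4818.8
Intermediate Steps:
Function('K')(B) = -10 (Function('K')(B) = Add(2, Mul(-1, Add(-20, 32))) = Add(2, Mul(-1, 12)) = Add(2, -12) = -10)
a = Rational(317414145984, 65733053) (a = Mul(45268, Pow(Add(Mul(16724, Pow(11237, -1)), Mul(19684, Pow(Mul(Add(11, -63), -48), -1))), -1)) = Mul(45268, Pow(Add(Mul(16724, Rational(1, 11237)), Mul(19684, Pow(Mul(-52, -48), -1))), -1)) = Mul(45268, Pow(Add(Rational(16724, 11237), Mul(19684, Pow(2496, -1))), -1)) = Mul(45268, Pow(Add(Rational(16724, 11237), Mul(19684, Rational(1, 2496))), -1)) = Mul(45268, Pow(Add(Rational(16724, 11237), Rational(4921, 624)), -1)) = Mul(45268, Pow(Rational(65733053, 7011888), -1)) = Mul(45268, Rational(7011888, 65733053)) = Rational(317414145984, 65733053) ≈ 4828.8)
Add(a, Function('K')(88)) = Add(Rational(317414145984, 65733053), -10) = Rational(316756815454, 65733053)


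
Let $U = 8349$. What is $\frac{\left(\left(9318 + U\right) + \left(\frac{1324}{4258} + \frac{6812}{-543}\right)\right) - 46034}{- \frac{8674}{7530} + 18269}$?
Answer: $- \frac{41173699306405}{26503706158352} \approx -1.5535$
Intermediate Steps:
$\frac{\left(\left(9318 + U\right) + \left(\frac{1324}{4258} + \frac{6812}{-543}\right)\right) - 46034}{- \frac{8674}{7530} + 18269} = \frac{\left(\left(9318 + 8349\right) + \left(\frac{1324}{4258} + \frac{6812}{-543}\right)\right) - 46034}{- \frac{8674}{7530} + 18269} = \frac{\left(17667 + \left(1324 \cdot \frac{1}{4258} + 6812 \left(- \frac{1}{543}\right)\right)\right) - 46034}{\left(-8674\right) \frac{1}{7530} + 18269} = \frac{\left(17667 + \left(\frac{662}{2129} - \frac{6812}{543}\right)\right) - 46034}{- \frac{4337}{3765} + 18269} = \frac{\left(17667 - \frac{14143282}{1156047}\right) - 46034}{\frac{68778448}{3765}} = \left(\frac{20409739067}{1156047} - 46034\right) \frac{3765}{68778448} = \left(- \frac{32807728531}{1156047}\right) \frac{3765}{68778448} = - \frac{41173699306405}{26503706158352}$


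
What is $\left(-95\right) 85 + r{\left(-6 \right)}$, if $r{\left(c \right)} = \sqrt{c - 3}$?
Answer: $-8075 + 3 i \approx -8075.0 + 3.0 i$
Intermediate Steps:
$r{\left(c \right)} = \sqrt{-3 + c}$
$\left(-95\right) 85 + r{\left(-6 \right)} = \left(-95\right) 85 + \sqrt{-3 - 6} = -8075 + \sqrt{-9} = -8075 + 3 i$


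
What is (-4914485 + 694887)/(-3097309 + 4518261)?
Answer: -2109799/710476 ≈ -2.9696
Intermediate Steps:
(-4914485 + 694887)/(-3097309 + 4518261) = -4219598/1420952 = -4219598*1/1420952 = -2109799/710476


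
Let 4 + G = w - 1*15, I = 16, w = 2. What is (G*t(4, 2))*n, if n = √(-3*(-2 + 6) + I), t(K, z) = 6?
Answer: -204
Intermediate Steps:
G = -17 (G = -4 + (2 - 1*15) = -4 + (2 - 15) = -4 - 13 = -17)
n = 2 (n = √(-3*(-2 + 6) + 16) = √(-3*4 + 16) = √(-12 + 16) = √4 = 2)
(G*t(4, 2))*n = -17*6*2 = -102*2 = -204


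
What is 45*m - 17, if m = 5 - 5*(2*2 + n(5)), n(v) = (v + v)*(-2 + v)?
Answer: -7442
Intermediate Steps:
n(v) = 2*v*(-2 + v) (n(v) = (2*v)*(-2 + v) = 2*v*(-2 + v))
m = -165 (m = 5 - 5*(2*2 + 2*5*(-2 + 5)) = 5 - 5*(4 + 2*5*3) = 5 - 5*(4 + 30) = 5 - 5*34 = 5 - 170 = -165)
45*m - 17 = 45*(-165) - 17 = -7425 - 17 = -7442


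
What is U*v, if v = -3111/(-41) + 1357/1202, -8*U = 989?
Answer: -3753313351/394256 ≈ -9520.0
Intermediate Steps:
U = -989/8 (U = -⅛*989 = -989/8 ≈ -123.63)
v = 3795059/49282 (v = -3111*(-1/41) + 1357*(1/1202) = 3111/41 + 1357/1202 = 3795059/49282 ≈ 77.007)
U*v = -989/8*3795059/49282 = -3753313351/394256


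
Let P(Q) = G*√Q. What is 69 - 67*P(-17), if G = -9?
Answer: 69 + 603*I*√17 ≈ 69.0 + 2486.2*I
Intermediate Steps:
P(Q) = -9*√Q
69 - 67*P(-17) = 69 - (-603)*√(-17) = 69 - (-603)*I*√17 = 69 + 603*I*√17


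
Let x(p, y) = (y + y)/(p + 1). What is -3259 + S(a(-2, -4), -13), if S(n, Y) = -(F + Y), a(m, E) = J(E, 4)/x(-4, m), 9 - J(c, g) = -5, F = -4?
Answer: -3242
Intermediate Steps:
x(p, y) = 2*y/(1 + p) (x(p, y) = (2*y)/(1 + p) = 2*y/(1 + p))
J(c, g) = 14 (J(c, g) = 9 - 1*(-5) = 9 + 5 = 14)
a(m, E) = -21/m (a(m, E) = 14/((2*m/(1 - 4))) = 14/((2*m/(-3))) = 14/((2*m*(-⅓))) = 14/((-2*m/3)) = 14*(-3/(2*m)) = -21/m)
S(n, Y) = 4 - Y (S(n, Y) = -(-4 + Y) = 4 - Y)
-3259 + S(a(-2, -4), -13) = -3259 + (4 - 1*(-13)) = -3259 + (4 + 13) = -3259 + 17 = -3242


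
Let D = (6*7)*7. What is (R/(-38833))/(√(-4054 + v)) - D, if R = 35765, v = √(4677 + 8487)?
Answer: -294 + 35765*I*√2/(77666*√(2027 - √3291)) ≈ -294.0 + 0.014674*I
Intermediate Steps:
v = 2*√3291 (v = √13164 = 2*√3291 ≈ 114.73)
D = 294 (D = 42*7 = 294)
(R/(-38833))/(√(-4054 + v)) - D = (35765/(-38833))/(√(-4054 + 2*√3291)) - 1*294 = (35765*(-1/38833))/√(-4054 + 2*√3291) - 294 = -35765/(38833*√(-4054 + 2*√3291)) - 294 = -294 - 35765/(38833*√(-4054 + 2*√3291))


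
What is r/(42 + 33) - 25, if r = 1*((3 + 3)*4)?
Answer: -617/25 ≈ -24.680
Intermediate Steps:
r = 24 (r = 1*(6*4) = 1*24 = 24)
r/(42 + 33) - 25 = 24/(42 + 33) - 25 = 24/75 - 25 = (1/75)*24 - 25 = 8/25 - 25 = -617/25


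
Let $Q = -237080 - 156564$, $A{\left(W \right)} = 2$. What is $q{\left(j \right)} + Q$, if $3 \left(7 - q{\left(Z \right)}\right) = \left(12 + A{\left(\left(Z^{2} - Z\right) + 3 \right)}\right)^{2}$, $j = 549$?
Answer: $- \frac{1181107}{3} \approx -3.937 \cdot 10^{5}$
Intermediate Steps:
$Q = -393644$ ($Q = -237080 - 156564 = -393644$)
$q{\left(Z \right)} = - \frac{175}{3}$ ($q{\left(Z \right)} = 7 - \frac{\left(12 + 2\right)^{2}}{3} = 7 - \frac{14^{2}}{3} = 7 - \frac{196}{3} = - \frac{175}{3}$)
$q{\left(j \right)} + Q = - \frac{175}{3} - 393644 = - \frac{1181107}{3}$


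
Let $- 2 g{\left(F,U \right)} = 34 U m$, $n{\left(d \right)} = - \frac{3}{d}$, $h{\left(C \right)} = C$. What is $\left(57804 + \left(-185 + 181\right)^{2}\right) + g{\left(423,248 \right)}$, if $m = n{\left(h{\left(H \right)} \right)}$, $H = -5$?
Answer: $\frac{276452}{5} \approx 55290.0$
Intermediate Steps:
$m = \frac{3}{5}$ ($m = - \frac{3}{-5} = \left(-3\right) \left(- \frac{1}{5}\right) = \frac{3}{5} \approx 0.6$)
$g{\left(F,U \right)} = - \frac{51 U}{5}$ ($g{\left(F,U \right)} = - \frac{34 U \frac{3}{5}}{2} = - \frac{34 \frac{3 U}{5}}{2} = - \frac{\frac{102}{5} U}{2} = - \frac{51 U}{5}$)
$\left(57804 + \left(-185 + 181\right)^{2}\right) + g{\left(423,248 \right)} = \left(57804 + \left(-185 + 181\right)^{2}\right) - \frac{12648}{5} = \left(57804 + \left(-4\right)^{2}\right) - \frac{12648}{5} = \left(57804 + 16\right) - \frac{12648}{5} = 57820 - \frac{12648}{5} = \frac{276452}{5}$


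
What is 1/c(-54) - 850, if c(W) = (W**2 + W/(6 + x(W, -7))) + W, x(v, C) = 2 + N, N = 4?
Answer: -4857748/5715 ≈ -850.00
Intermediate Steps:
x(v, C) = 6 (x(v, C) = 2 + 4 = 6)
c(W) = W**2 + 13*W/12 (c(W) = (W**2 + W/(6 + 6)) + W = (W**2 + W/12) + W = W**2 + 13*W/12)
1/c(-54) - 850 = 1/((1/12)*(-54)*(13 + 12*(-54))) - 850 = 1/((1/12)*(-54)*(13 - 648)) - 850 = 1/((1/12)*(-54)*(-635)) - 850 = 1/(5715/2) - 850 = 2/5715 - 850 = -4857748/5715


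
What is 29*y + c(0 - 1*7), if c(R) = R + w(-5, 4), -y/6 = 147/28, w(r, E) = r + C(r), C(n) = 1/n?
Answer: -9257/10 ≈ -925.70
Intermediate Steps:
C(n) = 1/n
w(r, E) = r + 1/r
y = -63/2 (y = -882/28 = -6*21/4 = -63/2 ≈ -31.500)
c(R) = -26/5 + R (c(R) = R + (-5 + 1/(-5)) = R + (-5 - ⅕) = R - 26/5 = -26/5 + R)
29*y + c(0 - 1*7) = 29*(-63/2) + (-26/5 + (0 - 1*7)) = -1827/2 + (-26/5 + (0 - 7)) = -1827/2 + (-26/5 - 7) = -1827/2 - 61/5 = -9257/10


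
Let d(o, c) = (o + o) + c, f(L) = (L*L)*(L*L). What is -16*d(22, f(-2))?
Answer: -960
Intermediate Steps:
f(L) = L⁴ (f(L) = L²*L² = L⁴)
d(o, c) = c + 2*o (d(o, c) = 2*o + c = c + 2*o)
-16*d(22, f(-2)) = -16*((-2)⁴ + 2*22) = -16*(16 + 44) = -16*60 = -960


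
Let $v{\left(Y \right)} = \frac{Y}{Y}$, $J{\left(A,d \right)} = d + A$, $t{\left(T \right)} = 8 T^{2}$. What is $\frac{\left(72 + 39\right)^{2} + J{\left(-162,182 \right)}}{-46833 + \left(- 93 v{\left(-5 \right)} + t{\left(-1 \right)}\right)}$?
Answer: $- \frac{12341}{46918} \approx -0.26303$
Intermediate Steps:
$J{\left(A,d \right)} = A + d$
$v{\left(Y \right)} = 1$
$\frac{\left(72 + 39\right)^{2} + J{\left(-162,182 \right)}}{-46833 + \left(- 93 v{\left(-5 \right)} + t{\left(-1 \right)}\right)} = \frac{\left(72 + 39\right)^{2} + \left(-162 + 182\right)}{-46833 + \left(\left(-93\right) 1 + 8 \left(-1\right)^{2}\right)} = \frac{111^{2} + 20}{-46833 + \left(-93 + 8 \cdot 1\right)} = \frac{12321 + 20}{-46833 + \left(-93 + 8\right)} = \frac{12341}{-46833 - 85} = \frac{12341}{-46918} = 12341 \left(- \frac{1}{46918}\right) = - \frac{12341}{46918}$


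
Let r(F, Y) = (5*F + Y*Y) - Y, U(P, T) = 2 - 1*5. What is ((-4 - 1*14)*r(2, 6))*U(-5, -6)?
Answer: 2160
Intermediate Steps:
U(P, T) = -3 (U(P, T) = 2 - 5 = -3)
r(F, Y) = Y² - Y + 5*F (r(F, Y) = (5*F + Y²) - Y = (Y² + 5*F) - Y = Y² - Y + 5*F)
((-4 - 1*14)*r(2, 6))*U(-5, -6) = ((-4 - 1*14)*(6² - 1*6 + 5*2))*(-3) = ((-4 - 14)*(36 - 6 + 10))*(-3) = -18*40*(-3) = -720*(-3) = 2160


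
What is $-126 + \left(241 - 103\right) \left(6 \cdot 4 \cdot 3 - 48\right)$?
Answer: $3186$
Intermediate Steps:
$-126 + \left(241 - 103\right) \left(6 \cdot 4 \cdot 3 - 48\right) = -126 + 138 \left(24 \cdot 3 - 48\right) = -126 + 138 \left(72 - 48\right) = -126 + 138 \cdot 24 = -126 + 3312 = 3186$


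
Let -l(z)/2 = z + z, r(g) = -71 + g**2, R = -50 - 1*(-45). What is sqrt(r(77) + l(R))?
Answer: sqrt(5878) ≈ 76.668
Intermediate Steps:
R = -5 (R = -50 + 45 = -5)
l(z) = -4*z (l(z) = -2*(z + z) = -4*z)
sqrt(r(77) + l(R)) = sqrt((-71 + 77**2) - 4*(-5)) = sqrt((-71 + 5929) + 20) = sqrt(5858 + 20) = sqrt(5878)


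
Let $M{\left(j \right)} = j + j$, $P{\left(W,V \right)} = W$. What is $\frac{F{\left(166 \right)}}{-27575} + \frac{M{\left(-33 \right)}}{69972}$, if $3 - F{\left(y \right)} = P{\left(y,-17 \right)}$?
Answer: $\frac{1597581}{321579650} \approx 0.0049679$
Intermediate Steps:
$F{\left(y \right)} = 3 - y$
$M{\left(j \right)} = 2 j$
$\frac{F{\left(166 \right)}}{-27575} + \frac{M{\left(-33 \right)}}{69972} = \frac{3 - 166}{-27575} + \frac{2 \left(-33\right)}{69972} = \left(3 - 166\right) \left(- \frac{1}{27575}\right) - \frac{11}{11662} = \left(-163\right) \left(- \frac{1}{27575}\right) - \frac{11}{11662} = \frac{163}{27575} - \frac{11}{11662} = \frac{1597581}{321579650}$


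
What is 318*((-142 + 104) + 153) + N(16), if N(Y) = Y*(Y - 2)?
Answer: 36794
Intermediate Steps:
N(Y) = Y*(-2 + Y)
318*((-142 + 104) + 153) + N(16) = 318*((-142 + 104) + 153) + 16*(-2 + 16) = 318*(-38 + 153) + 16*14 = 318*115 + 224 = 36570 + 224 = 36794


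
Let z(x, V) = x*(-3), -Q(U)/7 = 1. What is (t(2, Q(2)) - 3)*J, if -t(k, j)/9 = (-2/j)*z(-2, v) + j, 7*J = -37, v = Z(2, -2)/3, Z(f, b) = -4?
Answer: -11544/49 ≈ -235.59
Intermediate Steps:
Q(U) = -7 (Q(U) = -7*1 = -7)
v = -4/3 ≈ -1.3333
z(x, V) = -3*x
J = -37/7 (J = (⅐)*(-37) = -37/7 ≈ -5.2857)
t(k, j) = -9*j + 108/j (t(k, j) = -9*((-2/j)*(-3*(-2)) + j) = -9*(-2/j*6 + j) = -9*(-12/j + j) = -9*(j - 12/j) = -9*j + 108/j)
(t(2, Q(2)) - 3)*J = ((-9*(-7) + 108/(-7)) - 3)*(-37/7) = ((63 + 108*(-⅐)) - 3)*(-37/7) = ((63 - 108/7) - 3)*(-37/7) = (333/7 - 3)*(-37/7) = (312/7)*(-37/7) = -11544/49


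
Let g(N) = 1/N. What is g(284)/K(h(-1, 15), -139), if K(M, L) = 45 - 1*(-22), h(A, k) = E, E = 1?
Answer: 1/19028 ≈ 5.2554e-5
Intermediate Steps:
h(A, k) = 1
K(M, L) = 67 (K(M, L) = 45 + 22 = 67)
g(284)/K(h(-1, 15), -139) = 1/(284*67) = (1/284)*(1/67) = 1/19028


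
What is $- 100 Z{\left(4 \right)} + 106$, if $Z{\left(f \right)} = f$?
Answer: $-294$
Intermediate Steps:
$- 100 Z{\left(4 \right)} + 106 = \left(-100\right) 4 + 106 = -400 + 106 = -294$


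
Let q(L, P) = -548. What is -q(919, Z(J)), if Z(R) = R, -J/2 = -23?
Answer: 548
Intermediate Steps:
J = 46 (J = -2*(-23) = 46)
-q(919, Z(J)) = -1*(-548) = 548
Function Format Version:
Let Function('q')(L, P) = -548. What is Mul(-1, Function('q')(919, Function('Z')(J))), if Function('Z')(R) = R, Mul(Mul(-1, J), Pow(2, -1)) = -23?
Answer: 548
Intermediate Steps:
J = 46 (J = Mul(-2, -23) = 46)
Mul(-1, Function('q')(919, Function('Z')(J))) = Mul(-1, -548) = 548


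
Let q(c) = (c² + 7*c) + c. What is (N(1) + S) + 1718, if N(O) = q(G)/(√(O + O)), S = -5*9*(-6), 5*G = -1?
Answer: 1988 - 39*√2/50 ≈ 1986.9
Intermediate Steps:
G = -⅕ (G = (⅕)*(-1) = -⅕ ≈ -0.20000)
q(c) = c² + 8*c
S = 270 (S = -45*(-6) = 270)
N(O) = -39*√2/(50*√O) (N(O) = (-(8 - ⅕)/5)/(√(O + O)) = (-⅕*39/5)/(√(2*O)) = -39*√2/(2*√O)/25 = -39*√2/(50*√O))
(N(1) + S) + 1718 = (-39*√2/(50*√1) + 270) + 1718 = (-39/50*√2*1 + 270) + 1718 = (-39*√2/50 + 270) + 1718 = (270 - 39*√2/50) + 1718 = 1988 - 39*√2/50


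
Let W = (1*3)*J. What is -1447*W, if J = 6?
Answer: -26046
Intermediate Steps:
W = 18 (W = (1*3)*6 = 3*6 = 18)
-1447*W = -1447*18 = -26046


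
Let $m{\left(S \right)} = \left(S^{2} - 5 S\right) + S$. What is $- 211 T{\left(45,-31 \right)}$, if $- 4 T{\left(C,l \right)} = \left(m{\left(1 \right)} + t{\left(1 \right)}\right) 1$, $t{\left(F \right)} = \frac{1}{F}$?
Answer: $- \frac{211}{2} \approx -105.5$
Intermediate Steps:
$m{\left(S \right)} = S^{2} - 4 S$
$T{\left(C,l \right)} = \frac{1}{2}$ ($T{\left(C,l \right)} = - \frac{\left(1 \left(-4 + 1\right) + 1^{-1}\right) 1}{4} = - \frac{\left(1 \left(-3\right) + 1\right) 1}{4} = - \frac{\left(-3 + 1\right) 1}{4} = - \frac{\left(-2\right) 1}{4} = \left(- \frac{1}{4}\right) \left(-2\right) = \frac{1}{2}$)
$- 211 T{\left(45,-31 \right)} = \left(-211\right) \frac{1}{2} = - \frac{211}{2}$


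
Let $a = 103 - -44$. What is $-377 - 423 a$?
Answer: $-62558$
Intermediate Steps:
$a = 147$ ($a = 103 + 44 = 147$)
$-377 - 423 a = -377 - 62181 = -62558$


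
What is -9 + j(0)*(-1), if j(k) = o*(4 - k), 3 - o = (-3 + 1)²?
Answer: -5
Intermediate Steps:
o = -1 (o = 3 - (-3 + 1)² = 3 - 1*(-2)² = 3 - 1*4 = 3 - 4 = -1)
j(k) = -4 + k (j(k) = -(4 - k) = -4 + k)
-9 + j(0)*(-1) = -9 + (-4 + 0)*(-1) = -9 - 4*(-1) = -9 + 4 = -5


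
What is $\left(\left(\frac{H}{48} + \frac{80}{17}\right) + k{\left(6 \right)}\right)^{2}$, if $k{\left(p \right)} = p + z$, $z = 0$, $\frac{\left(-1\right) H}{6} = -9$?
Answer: $\frac{2588881}{18496} \approx 139.97$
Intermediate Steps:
$H = 54$ ($H = \left(-6\right) \left(-9\right) = 54$)
$k{\left(p \right)} = p$ ($k{\left(p \right)} = p + 0 = p$)
$\left(\left(\frac{H}{48} + \frac{80}{17}\right) + k{\left(6 \right)}\right)^{2} = \left(\left(\frac{54}{48} + \frac{80}{17}\right) + 6\right)^{2} = \left(\left(54 \cdot \frac{1}{48} + 80 \cdot \frac{1}{17}\right) + 6\right)^{2} = \left(\left(\frac{9}{8} + \frac{80}{17}\right) + 6\right)^{2} = \left(\frac{793}{136} + 6\right)^{2} = \left(\frac{1609}{136}\right)^{2} = \frac{2588881}{18496}$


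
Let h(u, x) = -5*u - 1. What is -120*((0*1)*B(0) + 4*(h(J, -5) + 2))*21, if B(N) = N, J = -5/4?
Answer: -73080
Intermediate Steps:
J = -5/4 (J = -5*1/4 = -5/4 ≈ -1.2500)
h(u, x) = -1 - 5*u
-120*((0*1)*B(0) + 4*(h(J, -5) + 2))*21 = -120*((0*1)*0 + 4*((-1 - 5*(-5/4)) + 2))*21 = -120*(0*0 + 4*((-1 + 25/4) + 2))*21 = -120*(0 + 4*(21/4 + 2))*21 = -120*(0 + 4*(29/4))*21 = -120*(0 + 29)*21 = -120*29*21 = -3480*21 = -73080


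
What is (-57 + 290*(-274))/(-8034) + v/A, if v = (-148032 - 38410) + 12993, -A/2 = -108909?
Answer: 1327228720/145829151 ≈ 9.1013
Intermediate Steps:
A = 217818 (A = -2*(-108909) = 217818)
v = -173449 (v = -186442 + 12993 = -173449)
(-57 + 290*(-274))/(-8034) + v/A = (-57 + 290*(-274))/(-8034) - 173449/217818 = (-57 - 79460)*(-1/8034) - 173449*1/217818 = -79517*(-1/8034) - 173449/217818 = 79517/8034 - 173449/217818 = 1327228720/145829151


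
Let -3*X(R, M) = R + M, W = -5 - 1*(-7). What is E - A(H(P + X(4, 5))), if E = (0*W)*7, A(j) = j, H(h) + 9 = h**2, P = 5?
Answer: 5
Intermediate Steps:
W = 2 (W = -5 + 7 = 2)
X(R, M) = -M/3 - R/3 (X(R, M) = -(R + M)/3 = -(M + R)/3 = -M/3 - R/3)
H(h) = -9 + h**2
E = 0 (E = (0*2)*7 = 0*7 = 0)
E - A(H(P + X(4, 5))) = 0 - (-9 + (5 + (-1/3*5 - 1/3*4))**2) = 0 - (-9 + (5 + (-5/3 - 4/3))**2) = 0 - (-9 + (5 - 3)**2) = 0 - (-9 + 2**2) = 0 - (-9 + 4) = 0 - 1*(-5) = 0 + 5 = 5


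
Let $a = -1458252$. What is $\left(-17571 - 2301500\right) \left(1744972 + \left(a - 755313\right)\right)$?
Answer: $1086700437103$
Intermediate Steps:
$\left(-17571 - 2301500\right) \left(1744972 + \left(a - 755313\right)\right) = \left(-17571 - 2301500\right) \left(1744972 - 2213565\right) = - 2319071 \left(1744972 - 2213565\right) = \left(-2319071\right) \left(-468593\right) = 1086700437103$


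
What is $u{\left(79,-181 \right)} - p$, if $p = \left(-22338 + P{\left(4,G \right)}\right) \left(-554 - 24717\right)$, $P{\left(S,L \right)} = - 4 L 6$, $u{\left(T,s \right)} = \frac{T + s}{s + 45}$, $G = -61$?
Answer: $- \frac{2110027413}{4} \approx -5.2751 \cdot 10^{8}$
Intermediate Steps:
$u{\left(T,s \right)} = \frac{T + s}{45 + s}$
$P{\left(S,L \right)} = - 24 L$
$p = 527506854$ ($p = \left(-22338 - -1464\right) \left(-554 - 24717\right) = \left(-22338 + 1464\right) \left(-25271\right) = \left(-20874\right) \left(-25271\right) = 527506854$)
$u{\left(79,-181 \right)} - p = \frac{79 - 181}{45 - 181} - 527506854 = \frac{1}{-136} \left(-102\right) - 527506854 = \left(- \frac{1}{136}\right) \left(-102\right) - 527506854 = \frac{3}{4} - 527506854 = - \frac{2110027413}{4}$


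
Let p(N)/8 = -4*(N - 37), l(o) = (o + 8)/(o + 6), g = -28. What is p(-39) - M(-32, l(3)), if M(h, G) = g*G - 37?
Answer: 22529/9 ≈ 2503.2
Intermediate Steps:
l(o) = (8 + o)/(6 + o)
p(N) = 1184 - 32*N (p(N) = 8*(-4*(N - 37)) = 8*(-4*(-37 + N)) = 8*(148 - 4*N) = 1184 - 32*N)
M(h, G) = -37 - 28*G (M(h, G) = -28*G - 37 = -37 - 28*G)
p(-39) - M(-32, l(3)) = (1184 - 32*(-39)) - (-37 - 28*(8 + 3)/(6 + 3)) = (1184 + 1248) - (-37 - 28*11/9) = 2432 - (-37 - 28*11/9) = 2432 - (-37 - 308/9) = 2432 - 1*(-641/9) = 2432 + 641/9 = 22529/9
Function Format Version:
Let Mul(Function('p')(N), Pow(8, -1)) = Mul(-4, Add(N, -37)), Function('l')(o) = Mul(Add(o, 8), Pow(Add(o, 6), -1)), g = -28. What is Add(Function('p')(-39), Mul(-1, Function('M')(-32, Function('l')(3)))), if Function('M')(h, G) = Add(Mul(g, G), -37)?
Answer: Rational(22529, 9) ≈ 2503.2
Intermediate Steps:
Function('l')(o) = Mul(Pow(Add(6, o), -1), Add(8, o)) (Function('l')(o) = Mul(Add(8, o), Pow(Add(6, o), -1)) = Mul(Pow(Add(6, o), -1), Add(8, o)))
Function('p')(N) = Add(1184, Mul(-32, N)) (Function('p')(N) = Mul(8, Mul(-4, Add(N, -37))) = Mul(8, Mul(-4, Add(-37, N))) = Mul(8, Add(148, Mul(-4, N))) = Add(1184, Mul(-32, N)))
Function('M')(h, G) = Add(-37, Mul(-28, G)) (Function('M')(h, G) = Add(Mul(-28, G), -37) = Add(-37, Mul(-28, G)))
Add(Function('p')(-39), Mul(-1, Function('M')(-32, Function('l')(3)))) = Add(Add(1184, Mul(-32, -39)), Mul(-1, Add(-37, Mul(-28, Mul(Pow(Add(6, 3), -1), Add(8, 3)))))) = Add(Add(1184, 1248), Mul(-1, Add(-37, Mul(-28, Mul(Pow(9, -1), 11))))) = Add(2432, Mul(-1, Add(-37, Mul(-28, Mul(Rational(1, 9), 11))))) = Add(2432, Mul(-1, Add(-37, Mul(-28, Rational(11, 9))))) = Add(2432, Mul(-1, Add(-37, Rational(-308, 9)))) = Add(2432, Mul(-1, Rational(-641, 9))) = Add(2432, Rational(641, 9)) = Rational(22529, 9)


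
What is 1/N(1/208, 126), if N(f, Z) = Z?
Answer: 1/126 ≈ 0.0079365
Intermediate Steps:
1/N(1/208, 126) = 1/126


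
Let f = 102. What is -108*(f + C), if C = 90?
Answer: -20736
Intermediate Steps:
-108*(f + C) = -108*(102 + 90) = -108*192 = -20736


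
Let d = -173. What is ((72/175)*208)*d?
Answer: -2590848/175 ≈ -14805.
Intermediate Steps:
((72/175)*208)*d = ((72/175)*208)*(-173) = (14976/175)*(-173) = -2590848/175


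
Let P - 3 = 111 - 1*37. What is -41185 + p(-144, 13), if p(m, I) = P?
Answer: -41108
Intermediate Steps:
P = 77 (P = 3 + (111 - 1*37) = 3 + (111 - 37) = 3 + 74 = 77)
p(m, I) = 77
-41185 + p(-144, 13) = -41185 + 77 = -41108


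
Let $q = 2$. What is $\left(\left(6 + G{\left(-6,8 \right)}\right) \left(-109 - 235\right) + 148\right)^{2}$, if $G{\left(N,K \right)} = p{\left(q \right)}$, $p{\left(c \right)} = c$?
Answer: $6780816$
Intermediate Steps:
$G{\left(N,K \right)} = 2$
$\left(\left(6 + G{\left(-6,8 \right)}\right) \left(-109 - 235\right) + 148\right)^{2} = \left(\left(6 + 2\right) \left(-109 - 235\right) + 148\right)^{2} = \left(8 \left(-344\right) + 148\right)^{2} = \left(-2752 + 148\right)^{2} = \left(-2604\right)^{2} = 6780816$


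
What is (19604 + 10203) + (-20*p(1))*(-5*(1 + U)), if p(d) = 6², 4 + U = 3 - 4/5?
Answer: 26927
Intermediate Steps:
U = -9/5 (U = -4 + (3 - 4/5) = -4 + (3 - 1*⅘) = -4 + (3 - ⅘) = -4 + 11/5 = -9/5 ≈ -1.8000)
p(d) = 36
(19604 + 10203) + (-20*p(1))*(-5*(1 + U)) = (19604 + 10203) + (-20*36)*(-5*(1 - 9/5)) = 29807 - (-3600)*(-4)/5 = 29807 - 720*4 = 29807 - 2880 = 26927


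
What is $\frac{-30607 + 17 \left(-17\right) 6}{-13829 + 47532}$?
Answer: $- \frac{32341}{33703} \approx -0.95959$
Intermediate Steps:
$\frac{-30607 + 17 \left(-17\right) 6}{-13829 + 47532} = \frac{-30607 - 1734}{33703} = \left(-30607 - 1734\right) \frac{1}{33703} = \left(-32341\right) \frac{1}{33703} = - \frac{32341}{33703}$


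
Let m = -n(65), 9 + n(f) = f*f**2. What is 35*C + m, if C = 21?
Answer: -273881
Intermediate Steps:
n(f) = -9 + f**3 (n(f) = -9 + f*f**2 = -9 + f**3)
m = -274616 (m = -(-9 + 65**3) = -(-9 + 274625) = -1*274616 = -274616)
35*C + m = 35*21 - 274616 = 735 - 274616 = -273881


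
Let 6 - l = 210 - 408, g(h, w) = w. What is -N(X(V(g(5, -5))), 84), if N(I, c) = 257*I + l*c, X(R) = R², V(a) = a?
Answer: -23561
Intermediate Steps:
l = 204 (l = 6 - (210 - 408) = 6 - 1*(-198) = 6 + 198 = 204)
N(I, c) = 204*c + 257*I (N(I, c) = 257*I + 204*c = 204*c + 257*I)
-N(X(V(g(5, -5))), 84) = -(204*84 + 257*(-5)²) = -(17136 + 257*25) = -(17136 + 6425) = -1*23561 = -23561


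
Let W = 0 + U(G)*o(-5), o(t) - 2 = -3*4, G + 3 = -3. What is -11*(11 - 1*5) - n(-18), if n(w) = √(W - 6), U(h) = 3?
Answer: -66 - 6*I ≈ -66.0 - 6.0*I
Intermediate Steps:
G = -6 (G = -3 - 3 = -6)
o(t) = -10 (o(t) = 2 - 3*4 = 2 - 12 = -10)
W = -30 (W = 0 + 3*(-10) = 0 - 30 = -30)
n(w) = 6*I (n(w) = √(-30 - 6) = √(-36) = 6*I)
-11*(11 - 1*5) - n(-18) = -11*(11 - 1*5) - 6*I = -11*(11 - 5) - 6*I = -11*6 - 6*I = -66 - 6*I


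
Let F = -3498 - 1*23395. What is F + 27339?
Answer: 446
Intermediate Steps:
F = -26893 (F = -3498 - 23395 = -26893)
F + 27339 = -26893 + 27339 = 446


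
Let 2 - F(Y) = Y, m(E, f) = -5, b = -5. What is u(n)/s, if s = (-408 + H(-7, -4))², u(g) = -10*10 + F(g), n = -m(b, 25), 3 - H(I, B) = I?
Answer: -103/158404 ≈ -0.00065024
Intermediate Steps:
H(I, B) = 3 - I
F(Y) = 2 - Y
n = 5 (n = -1*(-5) = 5)
u(g) = -98 - g (u(g) = -10*10 + (2 - g) = -100 + (2 - g) = -98 - g)
s = 158404 (s = (-408 + (3 - 1*(-7)))² = (-408 + (3 + 7))² = (-408 + 10)² = (-398)² = 158404)
u(n)/s = (-98 - 1*5)/158404 = (-98 - 5)*(1/158404) = -103*1/158404 = -103/158404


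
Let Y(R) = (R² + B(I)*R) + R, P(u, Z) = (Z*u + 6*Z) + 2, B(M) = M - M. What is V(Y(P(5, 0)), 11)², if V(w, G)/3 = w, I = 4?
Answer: 324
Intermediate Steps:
B(M) = 0
P(u, Z) = 2 + 6*Z + Z*u (P(u, Z) = (6*Z + Z*u) + 2 = 2 + 6*Z + Z*u)
Y(R) = R + R² (Y(R) = (R² + 0*R) + R = (R² + 0) + R = R² + R = R + R²)
V(w, G) = 3*w
V(Y(P(5, 0)), 11)² = (3*((2 + 6*0 + 0*5)*(1 + (2 + 6*0 + 0*5))))² = (3*((2 + 0 + 0)*(1 + (2 + 0 + 0))))² = (3*(2*(1 + 2)))² = (3*(2*3))² = (3*6)² = 18² = 324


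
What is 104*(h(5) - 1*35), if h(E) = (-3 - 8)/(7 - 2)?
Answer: -19344/5 ≈ -3868.8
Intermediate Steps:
h(E) = -11/5
104*(h(5) - 1*35) = 104*(-11/5 - 1*35) = 104*(-11/5 - 35) = 104*(-186/5) = -19344/5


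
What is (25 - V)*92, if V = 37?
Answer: -1104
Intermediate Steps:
(25 - V)*92 = (25 - 1*37)*92 = (25 - 37)*92 = -12*92 = -1104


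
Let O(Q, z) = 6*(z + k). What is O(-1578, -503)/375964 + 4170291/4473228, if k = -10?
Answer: 129509224145/140147724316 ≈ 0.92409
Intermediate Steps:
O(Q, z) = -60 + 6*z (O(Q, z) = 6*(z - 10) = 6*(-10 + z) = -60 + 6*z)
O(-1578, -503)/375964 + 4170291/4473228 = (-60 + 6*(-503))/375964 + 4170291/4473228 = (-60 - 3018)*(1/375964) + 4170291*(1/4473228) = -3078*1/375964 + 1390097/1491076 = -1539/187982 + 1390097/1491076 = 129509224145/140147724316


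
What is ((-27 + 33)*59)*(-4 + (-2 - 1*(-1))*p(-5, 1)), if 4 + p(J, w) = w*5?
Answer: -1770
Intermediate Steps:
p(J, w) = -4 + 5*w (p(J, w) = -4 + w*5 = -4 + 5*w)
((-27 + 33)*59)*(-4 + (-2 - 1*(-1))*p(-5, 1)) = ((-27 + 33)*59)*(-4 + (-2 - 1*(-1))*(-4 + 5*1)) = (6*59)*(-4 + (-2 + 1)*(-4 + 5)) = 354*(-4 - 1*1) = 354*(-4 - 1) = 354*(-5) = -1770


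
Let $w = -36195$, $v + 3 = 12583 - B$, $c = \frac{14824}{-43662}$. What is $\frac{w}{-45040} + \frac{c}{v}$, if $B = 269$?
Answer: $\frac{1945497304103}{2421003060528} \approx 0.80359$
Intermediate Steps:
$c = - \frac{7412}{21831}$ ($c = 14824 \left(- \frac{1}{43662}\right) = - \frac{7412}{21831} \approx -0.33952$)
$v = 12311$ ($v = -3 + \left(12583 - 269\right) = -3 + 12314 = 12311$)
$\frac{w}{-45040} + \frac{c}{v} = - \frac{36195}{-45040} - \frac{7412}{21831 \cdot 12311} = \left(-36195\right) \left(- \frac{1}{45040}\right) - \frac{7412}{268761441} = \frac{7239}{9008} - \frac{7412}{268761441} = \frac{1945497304103}{2421003060528}$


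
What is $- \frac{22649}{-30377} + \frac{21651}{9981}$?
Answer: $\frac{294584032}{101064279} \approx 2.9148$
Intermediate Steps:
$- \frac{22649}{-30377} + \frac{21651}{9981} = \left(-22649\right) \left(- \frac{1}{30377}\right) + 21651 \cdot \frac{1}{9981} = \frac{22649}{30377} + \frac{7217}{3327} = \frac{294584032}{101064279}$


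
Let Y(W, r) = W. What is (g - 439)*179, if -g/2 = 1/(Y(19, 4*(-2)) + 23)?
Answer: -1650380/21 ≈ -78590.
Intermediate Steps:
g = -1/21 (g = -2/(19 + 23) = -2/42 = -2*1/42 = -1/21 ≈ -0.047619)
(g - 439)*179 = (-1/21 - 439)*179 = -9220/21*179 = -1650380/21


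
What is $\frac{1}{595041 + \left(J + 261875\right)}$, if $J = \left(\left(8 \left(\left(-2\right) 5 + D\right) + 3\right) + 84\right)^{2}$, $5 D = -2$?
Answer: $\frac{25}{21423261} \approx 1.167 \cdot 10^{-6}$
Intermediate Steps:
$D = - \frac{2}{5}$ ($D = \frac{1}{5} \left(-2\right) = - \frac{2}{5} \approx -0.4$)
$J = \frac{361}{25}$ ($J = \left(\left(8 \left(\left(-2\right) 5 - \frac{2}{5}\right) + 3\right) + 84\right)^{2} = \left(\left(8 \left(-10 - \frac{2}{5}\right) + 3\right) + 84\right)^{2} = \left(\left(8 \left(- \frac{52}{5}\right) + 3\right) + 84\right)^{2} = \left(\left(- \frac{416}{5} + 3\right) + 84\right)^{2} = \left(- \frac{401}{5} + 84\right)^{2} = \left(\frac{19}{5}\right)^{2} = \frac{361}{25} \approx 14.44$)
$\frac{1}{595041 + \left(J + 261875\right)} = \frac{1}{595041 + \left(\frac{361}{25} + 261875\right)} = \frac{1}{595041 + \frac{6547236}{25}} = \frac{1}{\frac{21423261}{25}} = \frac{25}{21423261}$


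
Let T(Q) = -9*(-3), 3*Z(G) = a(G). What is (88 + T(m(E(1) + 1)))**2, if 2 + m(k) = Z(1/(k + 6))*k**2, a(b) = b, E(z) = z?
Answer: 13225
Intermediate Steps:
Z(G) = G/3
m(k) = -2 + k**2/(3*(6 + k)) (m(k) = -2 + (1/(3*(k + 6)))*k**2 = -2 + (1/(3*(6 + k)))*k**2 = -2 + k**2/(3*(6 + k)))
T(Q) = 27
(88 + T(m(E(1) + 1)))**2 = (88 + 27)**2 = 115**2 = 13225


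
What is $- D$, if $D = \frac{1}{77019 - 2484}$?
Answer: $- \frac{1}{74535} \approx -1.3417 \cdot 10^{-5}$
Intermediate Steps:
$D = \frac{1}{74535} \approx 1.3417 \cdot 10^{-5}$
$- D = \left(-1\right) \frac{1}{74535} = - \frac{1}{74535}$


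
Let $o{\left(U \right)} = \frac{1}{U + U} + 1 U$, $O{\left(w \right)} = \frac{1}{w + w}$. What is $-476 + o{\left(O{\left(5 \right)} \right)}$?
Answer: $- \frac{4709}{10} \approx -470.9$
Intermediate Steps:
$O{\left(w \right)} = \frac{1}{2 w}$
$o{\left(U \right)} = U + \frac{1}{2 U}$ ($o{\left(U \right)} = \frac{1}{2 U} + U = U + \frac{1}{2 U}$)
$-476 + o{\left(O{\left(5 \right)} \right)} = -476 + \left(\frac{1}{2 \cdot 5} + \frac{1}{2 \frac{1}{2 \cdot 5}}\right) = -476 + \left(\frac{1}{2} \cdot \frac{1}{5} + \frac{1}{2 \cdot \frac{1}{2} \cdot \frac{1}{5}}\right) = -476 + \left(\frac{1}{10} + \frac{\frac{1}{\frac{1}{10}}}{2}\right) = -476 + \left(\frac{1}{10} + \frac{1}{2} \cdot 10\right) = -476 + \left(\frac{1}{10} + 5\right) = -476 + \frac{51}{10} = - \frac{4709}{10}$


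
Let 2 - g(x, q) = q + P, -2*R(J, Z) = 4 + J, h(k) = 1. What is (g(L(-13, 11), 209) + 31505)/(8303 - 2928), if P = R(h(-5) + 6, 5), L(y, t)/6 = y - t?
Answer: 62607/10750 ≈ 5.8239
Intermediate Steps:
R(J, Z) = -2 - J/2 (R(J, Z) = -(4 + J)/2 = -2 - J/2)
L(y, t) = -6*t + 6*y (L(y, t) = 6*(y - t) = -6*t + 6*y)
P = -11/2 (P = -2 - (1 + 6)/2 = -2 - ½*7 = -2 - 7/2 = -11/2 ≈ -5.5000)
g(x, q) = 15/2 - q (g(x, q) = 2 - (q - 11/2) = 2 - (-11/2 + q) = 2 + (11/2 - q) = 15/2 - q)
(g(L(-13, 11), 209) + 31505)/(8303 - 2928) = ((15/2 - 1*209) + 31505)/(8303 - 2928) = ((15/2 - 209) + 31505)/5375 = (-403/2 + 31505)*(1/5375) = (62607/2)*(1/5375) = 62607/10750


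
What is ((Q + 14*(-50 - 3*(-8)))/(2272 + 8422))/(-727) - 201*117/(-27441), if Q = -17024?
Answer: 10183941903/11852283181 ≈ 0.85924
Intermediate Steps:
((Q + 14*(-50 - 3*(-8)))/(2272 + 8422))/(-727) - 201*117/(-27441) = ((-17024 + 14*(-50 - 3*(-8)))/(2272 + 8422))/(-727) - 201*117/(-27441) = ((-17024 + 14*(-50 + 24))/10694)*(-1/727) - 23517*(-1/27441) = ((-17024 + 14*(-26))*(1/10694))*(-1/727) + 2613/3049 = ((-17024 - 364)*(1/10694))*(-1/727) + 2613/3049 = -17388*1/10694*(-1/727) + 2613/3049 = -8694/5347*(-1/727) + 2613/3049 = 8694/3887269 + 2613/3049 = 10183941903/11852283181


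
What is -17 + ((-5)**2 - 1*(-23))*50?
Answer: 2383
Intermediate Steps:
-17 + ((-5)**2 - 1*(-23))*50 = -17 + (25 + 23)*50 = -17 + 48*50 = -17 + 2400 = 2383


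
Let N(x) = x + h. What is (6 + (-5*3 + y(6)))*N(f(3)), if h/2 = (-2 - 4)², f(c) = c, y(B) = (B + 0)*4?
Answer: 1125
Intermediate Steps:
y(B) = 4*B (y(B) = B*4 = 4*B)
h = 72 (h = 2*(-2 - 4)² = 2*(-6)² = 2*36 = 72)
N(x) = 72 + x (N(x) = x + 72 = 72 + x)
(6 + (-5*3 + y(6)))*N(f(3)) = (6 + (-5*3 + 4*6))*(72 + 3) = (6 + (-15 + 24))*75 = (6 + 9)*75 = 15*75 = 1125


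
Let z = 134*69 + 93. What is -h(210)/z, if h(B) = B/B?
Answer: -1/9339 ≈ -0.00010708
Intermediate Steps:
h(B) = 1
z = 9339 (z = 9246 + 93 = 9339)
-h(210)/z = -1/9339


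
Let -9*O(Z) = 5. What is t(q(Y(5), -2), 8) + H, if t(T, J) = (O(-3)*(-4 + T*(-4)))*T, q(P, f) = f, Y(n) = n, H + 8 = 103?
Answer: 895/9 ≈ 99.444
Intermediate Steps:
H = 95 (H = -8 + 103 = 95)
O(Z) = -5/9 (O(Z) = -⅑*5 = -5/9)
t(T, J) = T*(20/9 + 20*T/9) (t(T, J) = (-5*(-4 + T*(-4))/9)*T = (-5*(-4 - 4*T)/9)*T = (20/9 + 20*T/9)*T = T*(20/9 + 20*T/9))
t(q(Y(5), -2), 8) + H = (20/9)*(-2)*(1 - 2) + 95 = (20/9)*(-2)*(-1) + 95 = 40/9 + 95 = 895/9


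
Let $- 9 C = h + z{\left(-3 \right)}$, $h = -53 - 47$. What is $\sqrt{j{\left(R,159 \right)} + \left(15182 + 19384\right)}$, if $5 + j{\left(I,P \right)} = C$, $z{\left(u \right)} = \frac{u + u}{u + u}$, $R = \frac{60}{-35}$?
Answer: $2 \sqrt{8643} \approx 185.94$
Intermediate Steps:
$R = - \frac{12}{7}$ ($R = 60 \left(- \frac{1}{35}\right) = - \frac{12}{7} \approx -1.7143$)
$h = -100$
$z{\left(u \right)} = 1$ ($z{\left(u \right)} = \frac{2 u}{2 u} = 2 u \frac{1}{2 u} = 1$)
$C = 11$ ($C = - \frac{-100 + 1}{9} = \left(- \frac{1}{9}\right) \left(-99\right) = 11$)
$j{\left(I,P \right)} = 6$ ($j{\left(I,P \right)} = -5 + 11 = 6$)
$\sqrt{j{\left(R,159 \right)} + \left(15182 + 19384\right)} = \sqrt{6 + \left(15182 + 19384\right)} = \sqrt{6 + 34566} = \sqrt{34572} = 2 \sqrt{8643}$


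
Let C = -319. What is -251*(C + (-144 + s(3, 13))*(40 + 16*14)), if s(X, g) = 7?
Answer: 9158237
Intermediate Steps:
-251*(C + (-144 + s(3, 13))*(40 + 16*14)) = -251*(-319 + (-144 + 7)*(40 + 16*14)) = -251*(-319 - 137*(40 + 224)) = -251*(-319 - 137*264) = -251*(-319 - 36168) = -251*(-36487) = 9158237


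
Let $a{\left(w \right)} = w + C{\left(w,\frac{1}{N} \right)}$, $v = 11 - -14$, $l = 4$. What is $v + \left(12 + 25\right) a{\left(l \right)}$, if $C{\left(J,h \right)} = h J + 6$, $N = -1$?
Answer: $247$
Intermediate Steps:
$C{\left(J,h \right)} = 6 + J h$ ($C{\left(J,h \right)} = J h + 6 = 6 + J h$)
$v = 25$ ($v = 11 + 14 = 25$)
$a{\left(w \right)} = 6$ ($a{\left(w \right)} = w + \left(6 + \frac{w}{-1}\right) = w + \left(6 + w \left(-1\right)\right) = w - \left(-6 + w\right) = 6$)
$v + \left(12 + 25\right) a{\left(l \right)} = 25 + \left(12 + 25\right) 6 = 25 + 37 \cdot 6 = 25 + 222 = 247$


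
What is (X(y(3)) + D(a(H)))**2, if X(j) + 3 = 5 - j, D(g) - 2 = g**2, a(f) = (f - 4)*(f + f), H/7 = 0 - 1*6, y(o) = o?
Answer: 222919740667009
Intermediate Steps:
H = -42 (H = 7*(0 - 1*6) = 7*(0 - 6) = 7*(-6) = -42)
a(f) = 2*f*(-4 + f) (a(f) = (-4 + f)*(2*f) = 2*f*(-4 + f))
D(g) = 2 + g**2
X(j) = 2 - j (X(j) = -3 + (5 - j) = 2 - j)
(X(y(3)) + D(a(H)))**2 = ((2 - 1*3) + (2 + (2*(-42)*(-4 - 42))**2))**2 = ((2 - 3) + (2 + (2*(-42)*(-46))**2))**2 = (-1 + (2 + 3864**2))**2 = (-1 + (2 + 14930496))**2 = (-1 + 14930498)**2 = 14930497**2 = 222919740667009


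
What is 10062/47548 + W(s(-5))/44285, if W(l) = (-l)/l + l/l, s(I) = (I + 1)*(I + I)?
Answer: 5031/23774 ≈ 0.21162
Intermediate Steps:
s(I) = 2*I*(1 + I) (s(I) = (1 + I)*(2*I) = 2*I*(1 + I))
W(l) = 0 (W(l) = -1 + 1 = 0)
10062/47548 + W(s(-5))/44285 = 10062/47548 + 0/44285 = 10062*(1/47548) + 0*(1/44285) = 5031/23774 + 0 = 5031/23774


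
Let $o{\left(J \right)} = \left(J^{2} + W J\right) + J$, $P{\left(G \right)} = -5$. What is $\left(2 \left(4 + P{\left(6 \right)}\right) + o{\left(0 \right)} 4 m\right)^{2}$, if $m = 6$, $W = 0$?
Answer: $4$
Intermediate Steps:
$o{\left(J \right)} = J + J^{2}$ ($o{\left(J \right)} = \left(J^{2} + 0 J\right) + J = \left(J^{2} + 0\right) + J = J^{2} + J = J + J^{2}$)
$\left(2 \left(4 + P{\left(6 \right)}\right) + o{\left(0 \right)} 4 m\right)^{2} = \left(2 \left(4 - 5\right) + 0 \left(1 + 0\right) 4 \cdot 6\right)^{2} = \left(2 \left(-1\right) + 0 \cdot 1 \cdot 4 \cdot 6\right)^{2} = \left(-2 + 0 \cdot 4 \cdot 6\right)^{2} = \left(-2 + 0 \cdot 6\right)^{2} = \left(-2 + 0\right)^{2} = \left(-2\right)^{2} = 4$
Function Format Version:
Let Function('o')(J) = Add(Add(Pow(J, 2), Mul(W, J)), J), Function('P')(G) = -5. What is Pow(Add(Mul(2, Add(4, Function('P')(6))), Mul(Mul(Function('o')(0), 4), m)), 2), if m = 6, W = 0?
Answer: 4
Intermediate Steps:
Function('o')(J) = Add(J, Pow(J, 2)) (Function('o')(J) = Add(Add(Pow(J, 2), Mul(0, J)), J) = Add(Add(Pow(J, 2), 0), J) = Add(Pow(J, 2), J) = Add(J, Pow(J, 2)))
Pow(Add(Mul(2, Add(4, Function('P')(6))), Mul(Mul(Function('o')(0), 4), m)), 2) = Pow(Add(Mul(2, Add(4, -5)), Mul(Mul(Mul(0, Add(1, 0)), 4), 6)), 2) = Pow(Add(Mul(2, -1), Mul(Mul(Mul(0, 1), 4), 6)), 2) = Pow(Add(-2, Mul(Mul(0, 4), 6)), 2) = Pow(Add(-2, Mul(0, 6)), 2) = Pow(Add(-2, 0), 2) = Pow(-2, 2) = 4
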